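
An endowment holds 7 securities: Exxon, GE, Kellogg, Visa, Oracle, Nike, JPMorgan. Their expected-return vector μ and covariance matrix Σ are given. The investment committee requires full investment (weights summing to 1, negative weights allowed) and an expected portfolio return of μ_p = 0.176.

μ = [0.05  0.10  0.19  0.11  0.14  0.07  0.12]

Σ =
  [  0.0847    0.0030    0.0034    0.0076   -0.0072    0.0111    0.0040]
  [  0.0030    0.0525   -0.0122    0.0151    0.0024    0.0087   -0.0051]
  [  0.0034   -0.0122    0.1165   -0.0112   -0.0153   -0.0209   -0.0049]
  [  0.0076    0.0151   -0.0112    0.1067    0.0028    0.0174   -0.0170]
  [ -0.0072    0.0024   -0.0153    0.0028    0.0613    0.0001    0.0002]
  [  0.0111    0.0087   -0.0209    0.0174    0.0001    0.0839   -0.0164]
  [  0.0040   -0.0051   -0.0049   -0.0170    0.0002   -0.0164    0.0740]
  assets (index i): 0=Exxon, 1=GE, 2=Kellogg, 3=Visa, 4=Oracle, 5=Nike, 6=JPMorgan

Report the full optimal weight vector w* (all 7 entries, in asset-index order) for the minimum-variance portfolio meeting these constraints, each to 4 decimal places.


-0.2781  0.1008  0.4555  0.1276  0.3851  -0.0048  0.2139

x=Σ⁻¹μ = [0.2355  2.0683  2.6968  1.0811  2.8436  1.5232  2.5083]
y=Σ⁻¹𝟙 = [8.4280  18.7722  17.4384  8.1847  20.4537  15.5406  20.7755]
a=μᵀx=1.655624  b=𝟙ᵀx=12.956641  c=𝟙ᵀy=109.593003  D=ac−b²=13.570283
λ₁=(c·0.176−b)/D = (109.593003·0.176−12.956641)/13.570283 = 0.466588
λ₂=(a−b·0.176)/D = (1.655624−12.956641·0.176)/13.570283 = -0.046038
w* = 0.466588·x + -0.046038·y:
  w_0 = 0.466588·0.2355 + -0.046038·8.4280 = -0.2781  (Exxon)
  w_1 = 0.466588·2.0683 + -0.046038·18.7722 = 0.1008  (GE)
  w_2 = 0.466588·2.6968 + -0.046038·17.4384 = 0.4555  (Kellogg)
  w_3 = 0.466588·1.0811 + -0.046038·8.1847 = 0.1276  (Visa)
  w_4 = 0.466588·2.8436 + -0.046038·20.4537 = 0.3851  (Oracle)
  w_5 = 0.466588·1.5232 + -0.046038·15.5406 = -0.0048  (Nike)
  w_6 = 0.466588·2.5083 + -0.046038·20.7755 = 0.2139  (JPMorgan)
Σw_i=1.0000  μᵀw=0.1760
σ²=wᵀΣw=λ₁·μ_p+λ₂ = 0.466588·0.176 + -0.046038 = 0.036082 ≈ 0.0361


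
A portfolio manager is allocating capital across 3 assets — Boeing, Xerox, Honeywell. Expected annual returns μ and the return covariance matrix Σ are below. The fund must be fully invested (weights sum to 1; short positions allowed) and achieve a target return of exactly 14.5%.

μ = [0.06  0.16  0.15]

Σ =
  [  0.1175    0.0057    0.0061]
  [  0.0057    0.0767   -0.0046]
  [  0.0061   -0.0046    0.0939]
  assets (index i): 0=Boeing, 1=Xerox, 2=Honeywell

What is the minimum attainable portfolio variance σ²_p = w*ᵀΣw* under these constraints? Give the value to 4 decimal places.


g=Σ⁻¹μ = [0.3183  2.1633  1.6827]
h=Σ⁻¹𝟙 = [7.3114  13.1433  10.8185]
a=μᵀg=0.617641  b=𝟙ᵀg=4.164389  c=𝟙ᵀh=31.273220  D=ac−b²=1.973496
λ₁=(c·0.145−b)/D = (31.273220·0.145−4.164389)/1.973496 = 0.187600
λ₂=(a−b·0.145)/D = (0.617641−4.164389·0.145)/1.973496 = 0.006995
w* = 0.187600·g + 0.006995·h:
  w_0 = 0.187600·0.3183 + 0.006995·7.3114 = 0.1109  (Boeing)
  w_1 = 0.187600·2.1633 + 0.006995·13.1433 = 0.4978  (Xerox)
  w_2 = 0.187600·1.6827 + 0.006995·10.8185 = 0.3914  (Honeywell)
Σw_i=1.0000  μᵀw=0.1450
σ²=wᵀΣw=λ₁·μ_p+λ₂ = 0.187600·0.145 + 0.006995 = 0.034197 ≈ 0.0342

0.0342


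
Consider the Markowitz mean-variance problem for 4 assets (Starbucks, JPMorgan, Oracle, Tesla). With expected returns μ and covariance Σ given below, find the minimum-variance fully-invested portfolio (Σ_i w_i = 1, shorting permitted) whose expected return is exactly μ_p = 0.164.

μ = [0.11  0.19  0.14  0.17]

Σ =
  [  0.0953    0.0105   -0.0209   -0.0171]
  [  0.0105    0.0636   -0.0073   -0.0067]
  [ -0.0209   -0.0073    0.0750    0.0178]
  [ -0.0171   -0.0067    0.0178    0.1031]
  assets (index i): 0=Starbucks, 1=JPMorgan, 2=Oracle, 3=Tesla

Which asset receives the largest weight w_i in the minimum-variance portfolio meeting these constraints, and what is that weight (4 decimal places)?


x=Σ⁻¹μ = [1.6024  3.1595  2.2081  1.7388]
y=Σ⁻¹𝟙 = [14.1365  16.3569  16.4272  10.2708]
a=μᵀx=1.381281  b=𝟙ᵀx=8.708676  c=𝟙ᵀy=57.191444  D=ac−b²=3.156387
λ₁=(c·0.164−b)/D = (57.191444·0.164−8.708676)/3.156387 = 0.212496
λ₂=(a−b·0.164)/D = (1.381281−8.708676·0.164)/3.156387 = -0.014872
w* = 0.212496·x + -0.014872·y:
  w_0 = 0.212496·1.6024 + -0.014872·14.1365 = 0.1303  (Starbucks)
  w_1 = 0.212496·3.1595 + -0.014872·16.3569 = 0.4281  (JPMorgan)
  w_2 = 0.212496·2.2081 + -0.014872·16.4272 = 0.2249  (Oracle)
  w_3 = 0.212496·1.7388 + -0.014872·10.2708 = 0.2167  (Tesla)
Σw_i=1.0000  μᵀw=0.1640
σ²=wᵀΣw=λ₁·μ_p+λ₂ = 0.212496·0.164 + -0.014872 = 0.019977 ≈ 0.0200

JPMorgan (0.4281)


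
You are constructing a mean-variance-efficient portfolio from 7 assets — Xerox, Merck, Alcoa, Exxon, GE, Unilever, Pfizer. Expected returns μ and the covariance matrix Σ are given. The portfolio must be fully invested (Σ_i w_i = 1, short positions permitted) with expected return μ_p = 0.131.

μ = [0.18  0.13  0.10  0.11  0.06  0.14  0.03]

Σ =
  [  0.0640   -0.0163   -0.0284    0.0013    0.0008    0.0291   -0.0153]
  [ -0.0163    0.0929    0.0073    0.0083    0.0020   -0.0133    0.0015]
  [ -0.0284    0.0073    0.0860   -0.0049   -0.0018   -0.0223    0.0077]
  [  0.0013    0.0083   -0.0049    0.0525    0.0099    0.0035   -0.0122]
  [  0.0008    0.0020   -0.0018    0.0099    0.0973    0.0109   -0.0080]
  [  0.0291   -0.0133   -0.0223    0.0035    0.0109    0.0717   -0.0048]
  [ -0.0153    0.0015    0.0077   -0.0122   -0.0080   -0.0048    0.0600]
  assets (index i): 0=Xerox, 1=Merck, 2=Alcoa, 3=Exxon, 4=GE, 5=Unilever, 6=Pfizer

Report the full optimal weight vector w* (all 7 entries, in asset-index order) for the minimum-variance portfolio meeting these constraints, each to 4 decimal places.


p=Σ⁻¹μ = [4.2618  1.8965  2.7406  2.2021  0.3617  1.3847  1.7944]
q=Σ⁻¹𝟙 = [30.1228  13.1673  22.1435  22.3418  9.0072  10.4492  27.7568]
a=μᵀp=1.799356  b=𝟙ᵀp=14.641834  c=𝟙ᵀq=134.988644  D=ac−b²=28.509282
λ₁=(c·0.131−b)/D = (134.988644·0.131−14.641834)/28.509282 = 0.106691
λ₂=(a−b·0.131)/D = (1.799356−14.641834·0.131)/28.509282 = -0.004164
w* = 0.106691·p + -0.004164·q:
  w_0 = 0.106691·4.2618 + -0.004164·30.1228 = 0.3292  (Xerox)
  w_1 = 0.106691·1.8965 + -0.004164·13.1673 = 0.1475  (Merck)
  w_2 = 0.106691·2.7406 + -0.004164·22.1435 = 0.2002  (Alcoa)
  w_3 = 0.106691·2.2021 + -0.004164·22.3418 = 0.1419  (Exxon)
  w_4 = 0.106691·0.3617 + -0.004164·9.0072 = 0.0011  (GE)
  w_5 = 0.106691·1.3847 + -0.004164·10.4492 = 0.1042  (Unilever)
  w_6 = 0.106691·1.7944 + -0.004164·27.7568 = 0.0759  (Pfizer)
Σw_i=1.0000  μᵀw=0.1310
σ²=wᵀΣw=λ₁·μ_p+λ₂ = 0.106691·0.131 + -0.004164 = 0.009812 ≈ 0.0098

0.3292  0.1475  0.2002  0.1419  0.0011  0.1042  0.0759


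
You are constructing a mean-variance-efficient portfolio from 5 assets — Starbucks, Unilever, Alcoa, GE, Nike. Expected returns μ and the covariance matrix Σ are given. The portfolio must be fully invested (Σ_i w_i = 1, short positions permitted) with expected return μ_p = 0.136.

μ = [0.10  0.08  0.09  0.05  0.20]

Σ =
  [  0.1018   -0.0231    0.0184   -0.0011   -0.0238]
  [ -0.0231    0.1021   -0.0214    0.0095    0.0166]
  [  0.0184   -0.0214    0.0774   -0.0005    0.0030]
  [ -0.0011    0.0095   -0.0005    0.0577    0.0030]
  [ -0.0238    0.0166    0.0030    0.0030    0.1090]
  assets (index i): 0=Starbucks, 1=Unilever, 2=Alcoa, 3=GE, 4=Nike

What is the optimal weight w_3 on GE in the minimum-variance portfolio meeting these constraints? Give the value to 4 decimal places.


u=Σ⁻¹μ = [1.4842  0.9488  1.0001  0.6449  1.9692]
v=Σ⁻¹𝟙 = [12.6118  12.4827  13.1124  15.1490  9.2492]
a=μᵀu=0.740413  b=𝟙ᵀu=6.047199  c=𝟙ᵀv=62.605059  D=ac−b²=9.784968
λ₁=(c·0.136−b)/D = (62.605059·0.136−6.047199)/9.784968 = 0.252131
λ₂=(a−b·0.136)/D = (0.740413−6.047199·0.136)/9.784968 = -0.008381
w* = 0.252131·u + -0.008381·v:
  w_0 = 0.252131·1.4842 + -0.008381·12.6118 = 0.2685  (Starbucks)
  w_1 = 0.252131·0.9488 + -0.008381·12.4827 = 0.1346  (Unilever)
  w_2 = 0.252131·1.0001 + -0.008381·13.1124 = 0.1423  (Alcoa)
  w_3 = 0.252131·0.6449 + -0.008381·15.1490 = 0.0356  (GE)
  w_4 = 0.252131·1.9692 + -0.008381·9.2492 = 0.4190  (Nike)
Σw_i=1.0000  μᵀw=0.1360
σ²=wᵀΣw=λ₁·μ_p+λ₂ = 0.252131·0.136 + -0.008381 = 0.025909 ≈ 0.0259

0.0356


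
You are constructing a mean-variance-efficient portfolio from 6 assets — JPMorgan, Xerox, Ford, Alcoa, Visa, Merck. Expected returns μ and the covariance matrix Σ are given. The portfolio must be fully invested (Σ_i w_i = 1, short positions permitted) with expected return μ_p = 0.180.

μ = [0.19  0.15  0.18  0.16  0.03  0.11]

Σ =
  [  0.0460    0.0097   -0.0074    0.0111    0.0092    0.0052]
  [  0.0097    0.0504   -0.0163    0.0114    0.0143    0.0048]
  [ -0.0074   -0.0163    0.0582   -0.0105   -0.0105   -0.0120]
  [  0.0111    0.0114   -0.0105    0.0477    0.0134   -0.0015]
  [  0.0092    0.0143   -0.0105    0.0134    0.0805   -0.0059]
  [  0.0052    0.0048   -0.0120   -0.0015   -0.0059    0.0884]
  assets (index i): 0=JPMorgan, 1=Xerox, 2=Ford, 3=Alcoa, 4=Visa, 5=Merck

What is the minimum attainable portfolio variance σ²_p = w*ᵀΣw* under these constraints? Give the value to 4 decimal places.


p=Σ⁻¹μ = [3.4280  3.2592  5.2741  3.0747  -0.3037  1.6136]
q=Σ⁻¹𝟙 = [15.0147  19.2998  32.4779  17.7631  9.6373  14.7344]
a=μᵀp=2.749855  b=𝟙ᵀp=16.345776  c=𝟙ᵀq=108.927174  D=ac−b²=32.349529
λ₁=(c·0.180−b)/D = (108.927174·0.180−16.345776)/32.349529 = 0.100809
λ₂=(a−b·0.180)/D = (2.749855−16.345776·0.180)/32.349529 = -0.005947
w* = 0.100809·p + -0.005947·q:
  w_0 = 0.100809·3.4280 + -0.005947·15.0147 = 0.2563  (JPMorgan)
  w_1 = 0.100809·3.2592 + -0.005947·19.2998 = 0.2138  (Xerox)
  w_2 = 0.100809·5.2741 + -0.005947·32.4779 = 0.3385  (Ford)
  w_3 = 0.100809·3.0747 + -0.005947·17.7631 = 0.2043  (Alcoa)
  w_4 = 0.100809·-0.3037 + -0.005947·9.6373 = -0.0879  (Visa)
  w_5 = 0.100809·1.6136 + -0.005947·14.7344 = 0.0750  (Merck)
Σw_i=1.0000  μᵀw=0.1800
σ²=wᵀΣw=λ₁·μ_p+λ₂ = 0.100809·0.180 + -0.005947 = 0.012199 ≈ 0.0122

0.0122


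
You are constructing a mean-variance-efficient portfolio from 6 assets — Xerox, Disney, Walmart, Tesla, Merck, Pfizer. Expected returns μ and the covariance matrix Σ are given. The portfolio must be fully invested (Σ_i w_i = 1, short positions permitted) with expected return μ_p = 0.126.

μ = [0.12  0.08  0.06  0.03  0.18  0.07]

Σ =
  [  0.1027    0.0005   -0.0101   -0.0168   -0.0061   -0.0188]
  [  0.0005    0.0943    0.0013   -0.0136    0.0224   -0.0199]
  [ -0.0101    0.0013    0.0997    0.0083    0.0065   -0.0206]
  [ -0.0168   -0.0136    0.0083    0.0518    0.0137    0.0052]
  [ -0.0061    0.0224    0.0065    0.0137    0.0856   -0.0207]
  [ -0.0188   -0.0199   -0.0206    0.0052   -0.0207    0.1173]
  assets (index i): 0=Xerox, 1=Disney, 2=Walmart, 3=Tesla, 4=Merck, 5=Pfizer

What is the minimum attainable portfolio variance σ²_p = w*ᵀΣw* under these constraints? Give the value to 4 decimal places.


0.0193

g=Σ⁻¹μ = [1.7381  0.6663  0.9021  0.4143  2.2880  1.5322]
h=Σ⁻¹𝟙 = [18.2744  15.2395  12.6474  23.3240  8.3414  16.6986]
a=μᵀg=0.847525  b=𝟙ᵀg=7.540993  c=𝟙ᵀh=94.525150  D=ac−b²=23.245843
λ₁=(c·0.126−b)/D = (94.525150·0.126−7.540993)/23.245843 = 0.187955
λ₂=(a−b·0.126)/D = (0.847525−7.540993·0.126)/23.245843 = -0.004415
w* = 0.187955·g + -0.004415·h:
  w_0 = 0.187955·1.7381 + -0.004415·18.2744 = 0.2460  (Xerox)
  w_1 = 0.187955·0.6663 + -0.004415·15.2395 = 0.0579  (Disney)
  w_2 = 0.187955·0.9021 + -0.004415·12.6474 = 0.1137  (Walmart)
  w_3 = 0.187955·0.4143 + -0.004415·23.3240 = -0.0251  (Tesla)
  w_4 = 0.187955·2.2880 + -0.004415·8.3414 = 0.3932  (Merck)
  w_5 = 0.187955·1.5322 + -0.004415·16.6986 = 0.2143  (Pfizer)
Σw_i=1.0000  μᵀw=0.1260
σ²=wᵀΣw=λ₁·μ_p+λ₂ = 0.187955·0.126 + -0.004415 = 0.019267 ≈ 0.0193


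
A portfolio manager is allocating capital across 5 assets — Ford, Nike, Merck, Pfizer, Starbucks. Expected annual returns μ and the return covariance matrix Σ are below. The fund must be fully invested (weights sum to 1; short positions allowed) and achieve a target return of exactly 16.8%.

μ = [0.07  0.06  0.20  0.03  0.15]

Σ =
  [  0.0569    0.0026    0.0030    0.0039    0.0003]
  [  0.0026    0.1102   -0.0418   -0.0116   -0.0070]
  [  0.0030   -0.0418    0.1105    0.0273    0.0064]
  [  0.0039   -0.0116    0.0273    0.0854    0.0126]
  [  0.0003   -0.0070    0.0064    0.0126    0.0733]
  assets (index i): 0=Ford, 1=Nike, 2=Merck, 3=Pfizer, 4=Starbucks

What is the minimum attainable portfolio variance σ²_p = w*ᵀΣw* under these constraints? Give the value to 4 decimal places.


g=Σ⁻¹μ = [1.0649  1.4882  2.3613  -0.5560  2.0735]
h=Σ⁻¹𝟙 = [15.7164  14.6961  11.6186  7.4009  12.6951]
a=μᵀg=0.930437  b=𝟙ᵀg=6.431919  c=𝟙ᵀh=62.127030  D=ac−b²=16.435720
λ₁=(c·0.168−b)/D = (62.127030·0.168−6.431919)/16.435720 = 0.243702
λ₂=(a−b·0.168)/D = (0.930437−6.431919·0.168)/16.435720 = -0.009134
w* = 0.243702·g + -0.009134·h:
  w_0 = 0.243702·1.0649 + -0.009134·15.7164 = 0.1160  (Ford)
  w_1 = 0.243702·1.4882 + -0.009134·14.6961 = 0.2284  (Nike)
  w_2 = 0.243702·2.3613 + -0.009134·11.6186 = 0.4693  (Merck)
  w_3 = 0.243702·-0.5560 + -0.009134·7.4009 = -0.2031  (Pfizer)
  w_4 = 0.243702·2.0735 + -0.009134·12.6951 = 0.3894  (Starbucks)
Σw_i=1.0000  μᵀw=0.1680
σ²=wᵀΣw=λ₁·μ_p+λ₂ = 0.243702·0.168 + -0.009134 = 0.031808 ≈ 0.0318

0.0318


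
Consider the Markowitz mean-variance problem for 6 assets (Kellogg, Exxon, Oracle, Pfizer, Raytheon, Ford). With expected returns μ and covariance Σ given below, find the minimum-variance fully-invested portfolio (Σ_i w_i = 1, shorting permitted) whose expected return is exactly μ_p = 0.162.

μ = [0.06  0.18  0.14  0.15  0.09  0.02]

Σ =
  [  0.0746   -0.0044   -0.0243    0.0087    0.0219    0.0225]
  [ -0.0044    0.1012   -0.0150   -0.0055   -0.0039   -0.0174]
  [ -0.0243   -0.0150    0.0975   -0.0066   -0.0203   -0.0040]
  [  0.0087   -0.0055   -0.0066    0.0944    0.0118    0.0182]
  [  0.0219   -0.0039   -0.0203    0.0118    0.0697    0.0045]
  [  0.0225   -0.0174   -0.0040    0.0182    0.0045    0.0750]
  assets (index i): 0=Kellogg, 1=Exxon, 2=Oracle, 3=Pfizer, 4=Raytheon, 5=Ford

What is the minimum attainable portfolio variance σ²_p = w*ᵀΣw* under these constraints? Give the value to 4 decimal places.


0.0253

p=Σ⁻¹μ = [1.0783  2.3673  2.5019  1.5815  1.5362  0.1499]
q=Σ⁻¹𝟙 = [11.9156  16.3957  19.9310  7.6504  15.2651  11.8530]
a=μᵀp=1.219552  b=𝟙ᵀp=9.214994  c=𝟙ᵀq=83.010920  D=ac−b²=16.320048
λ₁=(c·0.162−b)/D = (83.010920·0.162−9.214994)/16.320048 = 0.259360
λ₂=(a−b·0.162)/D = (1.219552−9.214994·0.162)/16.320048 = -0.016745
w* = 0.259360·p + -0.016745·q:
  w_0 = 0.259360·1.0783 + -0.016745·11.9156 = 0.0801  (Kellogg)
  w_1 = 0.259360·2.3673 + -0.016745·16.3957 = 0.3394  (Exxon)
  w_2 = 0.259360·2.5019 + -0.016745·19.9310 = 0.3151  (Oracle)
  w_3 = 0.259360·1.5815 + -0.016745·7.6504 = 0.2821  (Pfizer)
  w_4 = 0.259360·1.5362 + -0.016745·15.2651 = 0.1428  (Raytheon)
  w_5 = 0.259360·0.1499 + -0.016745·11.8530 = -0.1596  (Ford)
Σw_i=1.0000  μᵀw=0.1620
σ²=wᵀΣw=λ₁·μ_p+λ₂ = 0.259360·0.162 + -0.016745 = 0.025272 ≈ 0.0253


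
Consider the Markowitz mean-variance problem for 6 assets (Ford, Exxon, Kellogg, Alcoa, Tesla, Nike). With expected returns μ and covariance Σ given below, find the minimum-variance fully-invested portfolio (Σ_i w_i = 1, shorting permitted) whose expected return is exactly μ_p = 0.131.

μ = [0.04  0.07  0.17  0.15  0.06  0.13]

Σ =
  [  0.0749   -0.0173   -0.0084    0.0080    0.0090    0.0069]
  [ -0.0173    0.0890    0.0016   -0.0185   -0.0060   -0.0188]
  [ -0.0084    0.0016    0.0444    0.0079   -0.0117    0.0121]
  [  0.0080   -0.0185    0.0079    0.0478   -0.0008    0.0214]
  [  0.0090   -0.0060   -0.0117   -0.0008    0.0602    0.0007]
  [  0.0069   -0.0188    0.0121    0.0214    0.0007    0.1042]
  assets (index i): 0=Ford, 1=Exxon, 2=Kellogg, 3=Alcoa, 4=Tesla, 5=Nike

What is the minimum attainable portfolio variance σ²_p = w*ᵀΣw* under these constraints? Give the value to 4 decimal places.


p=Σ⁻¹μ = [0.7786  1.6853  3.7570  2.8617  1.8111  0.4639]
q=Σ⁻¹𝟙 = [15.7585  20.5336  25.4686  20.1318  21.4609  5.0219]
a=μᵀp=1.386039  b=𝟙ᵀp=11.357624  c=𝟙ᵀq=108.375316  D=ac−b²=21.216748
λ₁=(c·0.131−b)/D = (108.375316·0.131−11.357624)/21.216748 = 0.133835
λ₂=(a−b·0.131)/D = (1.386039−11.357624·0.131)/21.216748 = -0.004799
w* = 0.133835·p + -0.004799·q:
  w_0 = 0.133835·0.7786 + -0.004799·15.7585 = 0.0286  (Ford)
  w_1 = 0.133835·1.6853 + -0.004799·20.5336 = 0.1270  (Exxon)
  w_2 = 0.133835·3.7570 + -0.004799·25.4686 = 0.3806  (Kellogg)
  w_3 = 0.133835·2.8617 + -0.004799·20.1318 = 0.2864  (Alcoa)
  w_4 = 0.133835·1.8111 + -0.004799·21.4609 = 0.1394  (Tesla)
  w_5 = 0.133835·0.4639 + -0.004799·5.0219 = 0.0380  (Nike)
Σw_i=1.0000  μᵀw=0.1310
σ²=wᵀΣw=λ₁·μ_p+λ₂ = 0.133835·0.131 + -0.004799 = 0.012734 ≈ 0.0127

0.0127


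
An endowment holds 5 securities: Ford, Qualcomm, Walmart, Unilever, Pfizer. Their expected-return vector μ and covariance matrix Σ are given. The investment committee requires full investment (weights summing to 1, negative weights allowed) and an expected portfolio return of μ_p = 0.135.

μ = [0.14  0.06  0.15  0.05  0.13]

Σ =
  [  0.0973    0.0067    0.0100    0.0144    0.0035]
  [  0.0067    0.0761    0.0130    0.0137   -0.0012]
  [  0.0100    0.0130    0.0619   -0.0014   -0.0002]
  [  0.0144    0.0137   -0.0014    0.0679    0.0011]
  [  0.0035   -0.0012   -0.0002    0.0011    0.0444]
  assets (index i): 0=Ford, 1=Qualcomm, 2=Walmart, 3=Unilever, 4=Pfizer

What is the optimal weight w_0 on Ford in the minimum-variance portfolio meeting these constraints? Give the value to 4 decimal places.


0.1649

x=Σ⁻¹μ = [1.0203  0.2812  2.2191  0.4628  2.8536]
y=Σ⁻¹𝟙 = [5.7474  8.5206  13.7734  11.7159  22.0715]
a=μᵀx=0.886683  b=𝟙ᵀx=6.836975  c=𝟙ᵀy=61.828815  D=ac−b²=8.078336
λ₁=(c·0.135−b)/D = (61.828815·0.135−6.836975)/8.078336 = 0.186909
λ₂=(a−b·0.135)/D = (0.886683−6.836975·0.135)/8.078336 = -0.004495
w* = 0.186909·x + -0.004495·y:
  w_0 = 0.186909·1.0203 + -0.004495·5.7474 = 0.1649  (Ford)
  w_1 = 0.186909·0.2812 + -0.004495·8.5206 = 0.0143  (Qualcomm)
  w_2 = 0.186909·2.2191 + -0.004495·13.7734 = 0.3529  (Walmart)
  w_3 = 0.186909·0.4628 + -0.004495·11.7159 = 0.0338  (Unilever)
  w_4 = 0.186909·2.8536 + -0.004495·22.0715 = 0.4342  (Pfizer)
Σw_i=1.0000  μᵀw=0.1350
σ²=wᵀΣw=λ₁·μ_p+λ₂ = 0.186909·0.135 + -0.004495 = 0.020738 ≈ 0.0207


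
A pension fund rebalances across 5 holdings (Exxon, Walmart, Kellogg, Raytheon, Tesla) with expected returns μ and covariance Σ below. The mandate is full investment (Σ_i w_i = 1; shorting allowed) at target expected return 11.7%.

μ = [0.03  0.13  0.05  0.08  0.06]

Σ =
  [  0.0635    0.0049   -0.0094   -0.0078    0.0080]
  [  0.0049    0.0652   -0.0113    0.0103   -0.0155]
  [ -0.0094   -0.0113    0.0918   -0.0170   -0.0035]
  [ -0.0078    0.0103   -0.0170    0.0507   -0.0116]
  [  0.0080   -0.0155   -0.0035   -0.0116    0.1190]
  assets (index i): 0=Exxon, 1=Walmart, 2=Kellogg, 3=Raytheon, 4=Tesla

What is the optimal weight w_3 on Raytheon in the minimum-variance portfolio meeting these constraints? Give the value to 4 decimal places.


0.2217

g=Σ⁻¹μ = [0.6067  2.0947  1.2499  1.8837  0.9566]
h=Σ⁻¹𝟙 = [19.6211  15.8216  20.7719  29.3806  12.6200]
a=μᵀg=0.561107  b=𝟙ᵀg=6.791690  c=𝟙ᵀh=98.215265  D=ac−b²=8.982253
λ₁=(c·0.117−b)/D = (98.215265·0.117−6.791690)/8.982253 = 0.523198
λ₂=(a−b·0.117)/D = (0.561107−6.791690·0.117)/8.982253 = -0.025998
w* = 0.523198·g + -0.025998·h:
  w_0 = 0.523198·0.6067 + -0.025998·19.6211 = -0.1927  (Exxon)
  w_1 = 0.523198·2.0947 + -0.025998·15.8216 = 0.6846  (Walmart)
  w_2 = 0.523198·1.2499 + -0.025998·20.7719 = 0.1139  (Kellogg)
  w_3 = 0.523198·1.8837 + -0.025998·29.3806 = 0.2217  (Raytheon)
  w_4 = 0.523198·0.9566 + -0.025998·12.6200 = 0.1724  (Tesla)
Σw_i=1.0000  μᵀw=0.1170
σ²=wᵀΣw=λ₁·μ_p+λ₂ = 0.523198·0.117 + -0.025998 = 0.035216 ≈ 0.0352


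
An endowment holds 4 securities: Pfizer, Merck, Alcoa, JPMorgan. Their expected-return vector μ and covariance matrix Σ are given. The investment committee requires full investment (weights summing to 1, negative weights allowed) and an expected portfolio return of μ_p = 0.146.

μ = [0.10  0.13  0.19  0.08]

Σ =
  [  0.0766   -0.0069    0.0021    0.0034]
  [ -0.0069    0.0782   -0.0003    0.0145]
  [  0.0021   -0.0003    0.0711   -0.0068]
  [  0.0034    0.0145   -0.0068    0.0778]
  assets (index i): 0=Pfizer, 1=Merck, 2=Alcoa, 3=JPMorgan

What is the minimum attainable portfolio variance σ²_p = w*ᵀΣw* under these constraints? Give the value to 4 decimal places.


0.0230

p=Σ⁻¹μ = [1.3367  1.6229  2.7263  0.9057]
q=Σ⁻¹𝟙 = [13.2174  11.9060  14.8102  11.3513]
a=μᵀp=0.935094  b=𝟙ᵀp=6.591565  c=𝟙ᵀq=51.284944  D=ac−b²=4.507526
λ₁=(c·0.146−b)/D = (51.284944·0.146−6.591565)/4.507526 = 0.198787
λ₂=(a−b·0.146)/D = (0.935094−6.591565·0.146)/4.507526 = -0.006051
w* = 0.198787·p + -0.006051·q:
  w_0 = 0.198787·1.3367 + -0.006051·13.2174 = 0.1857  (Pfizer)
  w_1 = 0.198787·1.6229 + -0.006051·11.9060 = 0.2506  (Merck)
  w_2 = 0.198787·2.7263 + -0.006051·14.8102 = 0.4523  (Alcoa)
  w_3 = 0.198787·0.9057 + -0.006051·11.3513 = 0.1114  (JPMorgan)
Σw_i=1.0000  μᵀw=0.1460
σ²=wᵀΣw=λ₁·μ_p+λ₂ = 0.198787·0.146 + -0.006051 = 0.022972 ≈ 0.0230


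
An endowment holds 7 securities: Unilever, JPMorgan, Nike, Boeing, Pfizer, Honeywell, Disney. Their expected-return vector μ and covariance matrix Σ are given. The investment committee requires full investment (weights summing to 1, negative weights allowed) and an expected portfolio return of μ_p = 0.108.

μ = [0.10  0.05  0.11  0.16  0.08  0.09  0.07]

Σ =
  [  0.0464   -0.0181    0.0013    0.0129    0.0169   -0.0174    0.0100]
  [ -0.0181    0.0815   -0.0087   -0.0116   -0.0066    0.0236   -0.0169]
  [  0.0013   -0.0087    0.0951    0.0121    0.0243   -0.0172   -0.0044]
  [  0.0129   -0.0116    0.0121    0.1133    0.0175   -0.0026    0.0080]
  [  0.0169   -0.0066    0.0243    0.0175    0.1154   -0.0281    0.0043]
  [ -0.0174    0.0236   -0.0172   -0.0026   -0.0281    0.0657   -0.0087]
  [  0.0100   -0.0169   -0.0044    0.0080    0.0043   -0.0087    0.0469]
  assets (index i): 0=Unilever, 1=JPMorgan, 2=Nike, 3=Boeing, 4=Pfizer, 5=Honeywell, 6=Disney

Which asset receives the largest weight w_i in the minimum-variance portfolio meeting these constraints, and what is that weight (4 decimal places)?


Unilever (0.2823)

g=Σ⁻¹μ = [2.7231  1.1807  1.5335  0.9242  0.4495  2.5291  1.7516]
h=Σ⁻¹𝟙 = [29.3481  19.3784  15.7627  3.3649  7.2005  26.9866  27.2979]
a=μᵀg=1.034091  b=𝟙ᵀg=11.091697  c=𝟙ᵀh=129.339110  D=ac−b²=10.722642
λ₁=(c·0.108−b)/D = (129.339110·0.108−11.091697)/10.722642 = 0.268304
λ₂=(a−b·0.108)/D = (1.034091−11.091697·0.108)/10.722642 = -0.015277
w* = 0.268304·g + -0.015277·h:
  w_0 = 0.268304·2.7231 + -0.015277·29.3481 = 0.2823  (Unilever)
  w_1 = 0.268304·1.1807 + -0.015277·19.3784 = 0.0207  (JPMorgan)
  w_2 = 0.268304·1.5335 + -0.015277·15.7627 = 0.1706  (Nike)
  w_3 = 0.268304·0.9242 + -0.015277·3.3649 = 0.1966  (Boeing)
  w_4 = 0.268304·0.4495 + -0.015277·7.2005 = 0.0106  (Pfizer)
  w_5 = 0.268304·2.5291 + -0.015277·26.9866 = 0.2663  (Honeywell)
  w_6 = 0.268304·1.7516 + -0.015277·27.2979 = 0.0529  (Disney)
Σw_i=1.0000  μᵀw=0.1080
σ²=wᵀΣw=λ₁·μ_p+λ₂ = 0.268304·0.108 + -0.015277 = 0.013700 ≈ 0.0137


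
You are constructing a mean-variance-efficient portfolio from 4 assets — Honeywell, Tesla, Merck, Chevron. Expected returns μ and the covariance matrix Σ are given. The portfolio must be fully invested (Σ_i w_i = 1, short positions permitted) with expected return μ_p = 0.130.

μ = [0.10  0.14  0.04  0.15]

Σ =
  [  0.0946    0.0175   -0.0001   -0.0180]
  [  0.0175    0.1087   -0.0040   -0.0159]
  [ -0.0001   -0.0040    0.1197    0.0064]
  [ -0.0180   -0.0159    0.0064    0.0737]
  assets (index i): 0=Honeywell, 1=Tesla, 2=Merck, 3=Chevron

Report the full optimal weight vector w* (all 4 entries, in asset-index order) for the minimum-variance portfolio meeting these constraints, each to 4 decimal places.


0.2300  0.2565  0.0539  0.4595

u=Σ⁻¹μ = [1.2879  1.4768  0.2431  2.6473]
v=Σ⁻¹𝟙 = [12.1325  10.1720  7.7390  18.0542]
a=μᵀu=0.742356  b=𝟙ᵀu=5.655018  c=𝟙ᵀv=48.097679  D=ac−b²=3.726370
λ₁=(c·0.130−b)/D = (48.097679·0.130−5.655018)/3.726370 = 0.160392
λ₂=(a−b·0.130)/D = (0.742356−5.655018·0.130)/3.726370 = 0.001933
w* = 0.160392·u + 0.001933·v:
  w_0 = 0.160392·1.2879 + 0.001933·12.1325 = 0.2300  (Honeywell)
  w_1 = 0.160392·1.4768 + 0.001933·10.1720 = 0.2565  (Tesla)
  w_2 = 0.160392·0.2431 + 0.001933·7.7390 = 0.0539  (Merck)
  w_3 = 0.160392·2.6473 + 0.001933·18.0542 = 0.4595  (Chevron)
Σw_i=1.0000  μᵀw=0.1300
σ²=wᵀΣw=λ₁·μ_p+λ₂ = 0.160392·0.130 + 0.001933 = 0.022784 ≈ 0.0228


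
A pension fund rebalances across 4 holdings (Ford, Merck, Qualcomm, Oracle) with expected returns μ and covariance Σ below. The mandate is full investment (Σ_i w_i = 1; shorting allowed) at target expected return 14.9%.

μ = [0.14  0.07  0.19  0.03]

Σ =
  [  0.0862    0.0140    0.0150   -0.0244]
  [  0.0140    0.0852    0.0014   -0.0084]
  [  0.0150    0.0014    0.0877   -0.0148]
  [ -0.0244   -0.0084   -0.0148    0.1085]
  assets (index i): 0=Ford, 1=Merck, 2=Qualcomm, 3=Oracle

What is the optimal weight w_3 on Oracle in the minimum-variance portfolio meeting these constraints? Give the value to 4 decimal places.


g=Σ⁻¹μ = [1.4220  0.6455  2.0697  0.9286]
h=Σ⁻¹𝟙 = [11.8436  11.0116  11.6171  14.3172]
a=μᵀg=0.665354  b=𝟙ᵀg=5.065694  c=𝟙ᵀh=48.789577  D=ac−b²=6.801110
λ₁=(c·0.149−b)/D = (48.789577·0.149−5.065694)/6.801110 = 0.324058
λ₂=(a−b·0.149)/D = (0.665354−5.065694·0.149)/6.801110 = -0.013150
w* = 0.324058·g + -0.013150·h:
  w_0 = 0.324058·1.4220 + -0.013150·11.8436 = 0.3051  (Ford)
  w_1 = 0.324058·0.6455 + -0.013150·11.0116 = 0.0644  (Merck)
  w_2 = 0.324058·2.0697 + -0.013150·11.6171 = 0.5179  (Qualcomm)
  w_3 = 0.324058·0.9286 + -0.013150·14.3172 = 0.1126  (Oracle)
Σw_i=1.0000  μᵀw=0.1490
σ²=wᵀΣw=λ₁·μ_p+λ₂ = 0.324058·0.149 + -0.013150 = 0.035135 ≈ 0.0351

0.1126


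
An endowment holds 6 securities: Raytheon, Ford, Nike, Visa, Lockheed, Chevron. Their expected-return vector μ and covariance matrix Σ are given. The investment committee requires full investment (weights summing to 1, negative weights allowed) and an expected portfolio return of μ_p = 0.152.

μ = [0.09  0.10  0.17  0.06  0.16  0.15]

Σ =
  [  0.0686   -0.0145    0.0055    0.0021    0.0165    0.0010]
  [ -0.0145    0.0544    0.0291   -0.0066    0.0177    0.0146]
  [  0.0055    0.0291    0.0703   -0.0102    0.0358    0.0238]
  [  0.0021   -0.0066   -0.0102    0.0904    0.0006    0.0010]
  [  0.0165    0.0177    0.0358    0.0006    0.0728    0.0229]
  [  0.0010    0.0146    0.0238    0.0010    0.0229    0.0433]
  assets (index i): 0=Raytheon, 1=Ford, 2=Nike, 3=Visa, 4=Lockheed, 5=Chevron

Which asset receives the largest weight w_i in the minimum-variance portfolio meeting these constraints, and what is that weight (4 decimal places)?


x=Σ⁻¹μ = [1.2682  0.9598  1.0374  0.7931  0.4400  2.2901]
y=Σ⁻¹𝟙 = [18.3538  20.1419  1.5386  12.1173  -0.9814  15.2728]
a=μᵀx=0.847967  b=𝟙ᵀx=6.788524  c=𝟙ᵀy=66.442963  D=ac−b²=10.257379
λ₁=(c·0.152−b)/D = (66.442963·0.152−6.788524)/10.257379 = 0.322773
λ₂=(a−b·0.152)/D = (0.847967−6.788524·0.152)/10.257379 = -0.017927
w* = 0.322773·x + -0.017927·y:
  w_0 = 0.322773·1.2682 + -0.017927·18.3538 = 0.0803  (Raytheon)
  w_1 = 0.322773·0.9598 + -0.017927·20.1419 = -0.0513  (Ford)
  w_2 = 0.322773·1.0374 + -0.017927·1.5386 = 0.3073  (Nike)
  w_3 = 0.322773·0.7931 + -0.017927·12.1173 = 0.0388  (Visa)
  w_4 = 0.322773·0.4400 + -0.017927·-0.9814 = 0.1596  (Lockheed)
  w_5 = 0.322773·2.2901 + -0.017927·15.2728 = 0.4654  (Chevron)
Σw_i=1.0000  μᵀw=0.1520
σ²=wᵀΣw=λ₁·μ_p+λ₂ = 0.322773·0.152 + -0.017927 = 0.031134 ≈ 0.0311

Chevron (0.4654)


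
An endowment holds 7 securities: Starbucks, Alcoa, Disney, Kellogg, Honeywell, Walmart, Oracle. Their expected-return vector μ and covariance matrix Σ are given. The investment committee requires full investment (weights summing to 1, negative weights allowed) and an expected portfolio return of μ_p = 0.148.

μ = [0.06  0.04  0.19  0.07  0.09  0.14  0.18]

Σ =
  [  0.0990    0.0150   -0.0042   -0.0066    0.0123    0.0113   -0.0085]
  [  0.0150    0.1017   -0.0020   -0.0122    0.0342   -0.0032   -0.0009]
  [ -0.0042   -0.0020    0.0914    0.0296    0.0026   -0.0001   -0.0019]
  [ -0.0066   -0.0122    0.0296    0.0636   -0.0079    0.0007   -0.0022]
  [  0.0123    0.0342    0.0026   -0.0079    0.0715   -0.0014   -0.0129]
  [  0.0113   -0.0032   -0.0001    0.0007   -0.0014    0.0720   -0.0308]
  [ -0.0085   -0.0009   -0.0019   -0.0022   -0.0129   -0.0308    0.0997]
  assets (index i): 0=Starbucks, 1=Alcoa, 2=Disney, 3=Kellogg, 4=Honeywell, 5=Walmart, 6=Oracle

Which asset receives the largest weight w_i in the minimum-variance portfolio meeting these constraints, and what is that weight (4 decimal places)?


x=Σ⁻¹μ = [0.4015  -0.0495  1.9414  0.5289  1.8293  3.2508  3.1288]
y=Σ⁻¹𝟙 = [7.8620  6.6269  5.8017  17.4477  15.1922  21.5927  19.8920]
a=μᵀx=1.610943  b=𝟙ᵀx=11.031310  c=𝟙ᵀy=94.415344  D=ac−b²=30.407893
λ₁=(c·0.148−b)/D = (94.415344·0.148−11.031310)/30.407893 = 0.096756
λ₂=(a−b·0.148)/D = (1.610943−11.031310·0.148)/30.407893 = -0.000713
w* = 0.096756·x + -0.000713·y:
  w_0 = 0.096756·0.4015 + -0.000713·7.8620 = 0.0332  (Starbucks)
  w_1 = 0.096756·-0.0495 + -0.000713·6.6269 = -0.0095  (Alcoa)
  w_2 = 0.096756·1.9414 + -0.000713·5.8017 = 0.1837  (Disney)
  w_3 = 0.096756·0.5289 + -0.000713·17.4477 = 0.0387  (Kellogg)
  w_4 = 0.096756·1.8293 + -0.000713·15.1922 = 0.1662  (Honeywell)
  w_5 = 0.096756·3.2508 + -0.000713·21.5927 = 0.2991  (Walmart)
  w_6 = 0.096756·3.1288 + -0.000713·19.8920 = 0.2885  (Oracle)
Σw_i=1.0000  μᵀw=0.1480
σ²=wᵀΣw=λ₁·μ_p+λ₂ = 0.096756·0.148 + -0.000713 = 0.013607 ≈ 0.0136

Walmart (0.2991)


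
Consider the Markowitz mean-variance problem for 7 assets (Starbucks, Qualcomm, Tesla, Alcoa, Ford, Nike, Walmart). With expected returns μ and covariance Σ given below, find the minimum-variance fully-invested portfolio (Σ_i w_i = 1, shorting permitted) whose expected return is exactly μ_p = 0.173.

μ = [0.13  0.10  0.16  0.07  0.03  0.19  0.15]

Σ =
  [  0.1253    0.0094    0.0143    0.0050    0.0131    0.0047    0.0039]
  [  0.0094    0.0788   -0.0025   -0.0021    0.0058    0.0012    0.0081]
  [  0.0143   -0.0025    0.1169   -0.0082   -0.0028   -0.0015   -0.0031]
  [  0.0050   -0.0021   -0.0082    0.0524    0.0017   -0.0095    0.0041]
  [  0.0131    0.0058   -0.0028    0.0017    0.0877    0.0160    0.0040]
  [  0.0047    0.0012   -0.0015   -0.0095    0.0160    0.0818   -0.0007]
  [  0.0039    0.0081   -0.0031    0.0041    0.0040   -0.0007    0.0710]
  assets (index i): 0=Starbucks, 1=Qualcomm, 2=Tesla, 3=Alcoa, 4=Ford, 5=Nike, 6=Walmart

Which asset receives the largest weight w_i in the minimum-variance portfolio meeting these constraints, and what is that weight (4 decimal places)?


u=Σ⁻¹μ = [0.5858  1.0842  1.5297  1.8947  -0.3707  2.6106  1.9608]
v=Σ⁻¹𝟙 = [3.4424  11.2962  10.5750  22.1500  7.0904  13.3395  11.5214]
a=μᵀu=1.340965  b=𝟙ᵀu=9.295063  c=𝟙ᵀv=79.414872  D=ac−b²=20.094369
λ₁=(c·0.173−b)/D = (79.414872·0.173−9.295063)/20.094369 = 0.221142
λ₂=(a−b·0.173)/D = (1.340965−9.295063·0.173)/20.094369 = -0.013291
w* = 0.221142·u + -0.013291·v:
  w_0 = 0.221142·0.5858 + -0.013291·3.4424 = 0.0838  (Starbucks)
  w_1 = 0.221142·1.0842 + -0.013291·11.2962 = 0.0896  (Qualcomm)
  w_2 = 0.221142·1.5297 + -0.013291·10.5750 = 0.1977  (Tesla)
  w_3 = 0.221142·1.8947 + -0.013291·22.1500 = 0.1246  (Alcoa)
  w_4 = 0.221142·-0.3707 + -0.013291·7.0904 = -0.1762  (Ford)
  w_5 = 0.221142·2.6106 + -0.013291·13.3395 = 0.4000  (Nike)
  w_6 = 0.221142·1.9608 + -0.013291·11.5214 = 0.2805  (Walmart)
Σw_i=1.0000  μᵀw=0.1730
σ²=wᵀΣw=λ₁·μ_p+λ₂ = 0.221142·0.173 + -0.013291 = 0.024966 ≈ 0.0250

Nike (0.4000)


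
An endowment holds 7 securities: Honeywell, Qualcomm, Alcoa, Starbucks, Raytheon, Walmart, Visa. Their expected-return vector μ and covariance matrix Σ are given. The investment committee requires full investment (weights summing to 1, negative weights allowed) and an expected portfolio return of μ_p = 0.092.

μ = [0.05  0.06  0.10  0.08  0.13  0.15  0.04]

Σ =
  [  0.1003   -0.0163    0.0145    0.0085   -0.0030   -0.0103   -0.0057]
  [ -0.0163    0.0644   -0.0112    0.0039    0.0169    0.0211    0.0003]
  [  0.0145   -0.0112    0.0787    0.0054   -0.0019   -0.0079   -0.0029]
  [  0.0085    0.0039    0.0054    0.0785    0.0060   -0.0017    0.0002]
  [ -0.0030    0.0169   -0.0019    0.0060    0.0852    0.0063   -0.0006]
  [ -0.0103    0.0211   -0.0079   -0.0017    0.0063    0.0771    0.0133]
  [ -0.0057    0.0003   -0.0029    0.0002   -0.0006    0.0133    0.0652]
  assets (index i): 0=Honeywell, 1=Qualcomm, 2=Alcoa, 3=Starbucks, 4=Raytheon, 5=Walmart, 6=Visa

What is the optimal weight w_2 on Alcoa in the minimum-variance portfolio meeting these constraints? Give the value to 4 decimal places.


x=Σ⁻¹μ = [0.5322  0.2784  1.3965  0.7914  1.3241  1.9348  0.3359]
y=Σ⁻¹𝟙 = [11.6748  15.2266  13.7144  9.2940  8.2441  8.6816  15.1744]
a=μᵀx=0.722062  b=𝟙ᵀx=6.593253  c=𝟙ᵀy=82.009978  D=ac−b²=15.745297
λ₁=(c·0.092−b)/D = (82.009978·0.092−6.593253)/15.745297 = 0.060441
λ₂=(a−b·0.092)/D = (0.722062−6.593253·0.092)/15.745297 = 0.007334
w* = 0.060441·x + 0.007334·y:
  w_0 = 0.060441·0.5322 + 0.007334·11.6748 = 0.1178  (Honeywell)
  w_1 = 0.060441·0.2784 + 0.007334·15.2266 = 0.1285  (Qualcomm)
  w_2 = 0.060441·1.3965 + 0.007334·13.7144 = 0.1850  (Alcoa)
  w_3 = 0.060441·0.7914 + 0.007334·9.2940 = 0.1160  (Starbucks)
  w_4 = 0.060441·1.3241 + 0.007334·8.2441 = 0.1405  (Raytheon)
  w_5 = 0.060441·1.9348 + 0.007334·8.6816 = 0.1806  (Walmart)
  w_6 = 0.060441·0.3359 + 0.007334·15.1744 = 0.1316  (Visa)
Σw_i=1.0000  μᵀw=0.0920
σ²=wᵀΣw=λ₁·μ_p+λ₂ = 0.060441·0.092 + 0.007334 = 0.012895 ≈ 0.0129

0.1850


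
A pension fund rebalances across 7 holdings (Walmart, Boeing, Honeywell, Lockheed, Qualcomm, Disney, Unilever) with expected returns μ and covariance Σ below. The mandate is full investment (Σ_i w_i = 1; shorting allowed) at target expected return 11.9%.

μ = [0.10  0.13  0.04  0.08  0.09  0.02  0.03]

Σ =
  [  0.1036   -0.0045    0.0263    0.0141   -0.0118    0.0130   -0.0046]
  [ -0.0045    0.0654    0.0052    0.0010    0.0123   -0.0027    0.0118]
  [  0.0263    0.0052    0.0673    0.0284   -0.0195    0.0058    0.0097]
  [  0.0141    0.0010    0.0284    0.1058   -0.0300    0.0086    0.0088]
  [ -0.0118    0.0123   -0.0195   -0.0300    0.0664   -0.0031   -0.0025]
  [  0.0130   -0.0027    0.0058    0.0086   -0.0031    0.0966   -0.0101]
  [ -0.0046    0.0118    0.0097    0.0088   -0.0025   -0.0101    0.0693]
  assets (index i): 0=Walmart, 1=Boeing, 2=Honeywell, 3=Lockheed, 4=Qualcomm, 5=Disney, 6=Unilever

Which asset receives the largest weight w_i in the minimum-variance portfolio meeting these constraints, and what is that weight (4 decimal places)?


Boeing (0.4228)

u=Σ⁻¹μ = [1.0700  1.6888  0.0780  1.0510  1.7399  0.0832  0.1469]
v=Σ⁻¹𝟙 = [7.8602  8.4190  10.9499  10.1982  23.6817  10.0848  13.0147]
a=μᵀu=0.576413  b=𝟙ᵀu=5.857834  c=𝟙ᵀv=84.208506  D=ac−b²=14.224682
λ₁=(c·0.119−b)/D = (84.208506·0.119−5.857834)/14.224682 = 0.292659
λ₂=(a−b·0.119)/D = (0.576413−5.857834·0.119)/14.224682 = -0.008483
w* = 0.292659·u + -0.008483·v:
  w_0 = 0.292659·1.0700 + -0.008483·7.8602 = 0.2465  (Walmart)
  w_1 = 0.292659·1.6888 + -0.008483·8.4190 = 0.4228  (Boeing)
  w_2 = 0.292659·0.0780 + -0.008483·10.9499 = -0.0701  (Honeywell)
  w_3 = 0.292659·1.0510 + -0.008483·10.1982 = 0.2211  (Lockheed)
  w_4 = 0.292659·1.7399 + -0.008483·23.6817 = 0.3083  (Qualcomm)
  w_5 = 0.292659·0.0832 + -0.008483·10.0848 = -0.0612  (Disney)
  w_6 = 0.292659·0.1469 + -0.008483·13.0147 = -0.0674  (Unilever)
Σw_i=1.0000  μᵀw=0.1190
σ²=wᵀΣw=λ₁·μ_p+λ₂ = 0.292659·0.119 + -0.008483 = 0.026343 ≈ 0.0263


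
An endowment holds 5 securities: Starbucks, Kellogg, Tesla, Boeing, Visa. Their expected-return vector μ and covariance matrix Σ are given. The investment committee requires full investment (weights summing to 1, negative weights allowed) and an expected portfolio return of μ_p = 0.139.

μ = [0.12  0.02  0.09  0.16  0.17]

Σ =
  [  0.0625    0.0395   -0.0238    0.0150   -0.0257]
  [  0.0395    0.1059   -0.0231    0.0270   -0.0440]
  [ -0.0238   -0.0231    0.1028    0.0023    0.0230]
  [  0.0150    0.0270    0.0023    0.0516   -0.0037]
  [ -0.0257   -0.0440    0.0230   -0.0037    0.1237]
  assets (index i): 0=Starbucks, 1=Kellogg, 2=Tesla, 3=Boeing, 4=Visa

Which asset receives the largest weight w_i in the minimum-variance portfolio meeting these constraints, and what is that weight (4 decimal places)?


x=Σ⁻¹μ = [2.6852  -0.6332  0.9325  2.7258  1.6151]
y=Σ⁻¹𝟙 = [18.6098  7.9864  12.7575  10.1347  12.7223]
a=μᵀx=1.104180  b=𝟙ᵀx=7.325420  c=𝟙ᵀy=62.210666  D=ac−b²=15.029980
λ₁=(c·0.139−b)/D = (62.210666·0.139−7.325420)/15.029980 = 0.087948
λ₂=(a−b·0.139)/D = (1.104180−7.325420·0.139)/15.029980 = 0.005718
w* = 0.087948·x + 0.005718·y:
  w_0 = 0.087948·2.6852 + 0.005718·18.6098 = 0.3426  (Starbucks)
  w_1 = 0.087948·-0.6332 + 0.005718·7.9864 = -0.0100  (Kellogg)
  w_2 = 0.087948·0.9325 + 0.005718·12.7575 = 0.1550  (Tesla)
  w_3 = 0.087948·2.7258 + 0.005718·10.1347 = 0.2977  (Boeing)
  w_4 = 0.087948·1.6151 + 0.005718·12.7223 = 0.2148  (Visa)
Σw_i=1.0000  μᵀw=0.1390
σ²=wᵀΣw=λ₁·μ_p+λ₂ = 0.087948·0.139 + 0.005718 = 0.017943 ≈ 0.0179

Starbucks (0.3426)


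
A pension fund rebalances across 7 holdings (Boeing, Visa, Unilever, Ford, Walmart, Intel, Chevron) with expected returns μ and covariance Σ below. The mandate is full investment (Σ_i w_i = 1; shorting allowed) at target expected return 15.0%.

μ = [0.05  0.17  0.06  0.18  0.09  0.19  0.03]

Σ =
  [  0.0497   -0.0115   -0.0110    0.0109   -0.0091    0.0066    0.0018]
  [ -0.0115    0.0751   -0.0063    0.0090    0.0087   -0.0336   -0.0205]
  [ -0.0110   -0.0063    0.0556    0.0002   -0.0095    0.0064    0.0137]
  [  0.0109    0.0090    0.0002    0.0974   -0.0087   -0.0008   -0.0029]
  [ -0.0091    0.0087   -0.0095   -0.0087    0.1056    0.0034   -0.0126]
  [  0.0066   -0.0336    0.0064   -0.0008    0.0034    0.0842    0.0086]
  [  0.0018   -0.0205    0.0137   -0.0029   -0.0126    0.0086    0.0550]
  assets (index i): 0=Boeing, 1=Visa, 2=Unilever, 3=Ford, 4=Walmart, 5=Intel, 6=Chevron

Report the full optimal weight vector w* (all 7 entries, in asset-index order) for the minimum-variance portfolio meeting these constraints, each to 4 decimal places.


g=Σ⁻¹μ = [1.6205  4.3667  1.2567  1.4188  0.9292  3.5960  1.5324]
h=Σ⁻¹𝟙 = [30.4751  31.9901  22.0086  6.0045  14.2893  17.5612  24.4701]
a=μᵀg=1.966972  b=𝟙ᵀg=14.720157  c=𝟙ᵀh=146.798846  D=ac−b²=72.066259
λ₁=(c·0.150−b)/D = (146.798846·0.150−14.720157)/72.066259 = 0.101291
λ₂=(a−b·0.150)/D = (1.966972−14.720157·0.150)/72.066259 = -0.003345
w* = 0.101291·g + -0.003345·h:
  w_0 = 0.101291·1.6205 + -0.003345·30.4751 = 0.0622  (Boeing)
  w_1 = 0.101291·4.3667 + -0.003345·31.9901 = 0.3353  (Visa)
  w_2 = 0.101291·1.2567 + -0.003345·22.0086 = 0.0537  (Unilever)
  w_3 = 0.101291·1.4188 + -0.003345·6.0045 = 0.1236  (Ford)
  w_4 = 0.101291·0.9292 + -0.003345·14.2893 = 0.0463  (Walmart)
  w_5 = 0.101291·3.5960 + -0.003345·17.5612 = 0.3055  (Intel)
  w_6 = 0.101291·1.5324 + -0.003345·24.4701 = 0.0734  (Chevron)
Σw_i=1.0000  μᵀw=0.1500
σ²=wᵀΣw=λ₁·μ_p+λ₂ = 0.101291·0.150 + -0.003345 = 0.011849 ≈ 0.0118

0.0622  0.3353  0.0537  0.1236  0.0463  0.3055  0.0734
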